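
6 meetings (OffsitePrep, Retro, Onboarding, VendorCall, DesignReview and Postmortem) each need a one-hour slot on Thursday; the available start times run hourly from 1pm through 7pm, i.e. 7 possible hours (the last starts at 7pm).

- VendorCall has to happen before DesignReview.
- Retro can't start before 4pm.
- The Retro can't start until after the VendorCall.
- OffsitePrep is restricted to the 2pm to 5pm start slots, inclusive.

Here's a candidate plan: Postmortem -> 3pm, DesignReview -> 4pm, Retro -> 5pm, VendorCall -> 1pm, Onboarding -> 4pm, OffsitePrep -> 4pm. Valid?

OffsitePrep is restricted to the 2pm to 5pm start slots, inclusive — holds.
The Retro can't start until after the VendorCall — holds.
Retro can't start before 4pm — holds.
VendorCall has to happen before DesignReview — holds.

Yes, all constraints hold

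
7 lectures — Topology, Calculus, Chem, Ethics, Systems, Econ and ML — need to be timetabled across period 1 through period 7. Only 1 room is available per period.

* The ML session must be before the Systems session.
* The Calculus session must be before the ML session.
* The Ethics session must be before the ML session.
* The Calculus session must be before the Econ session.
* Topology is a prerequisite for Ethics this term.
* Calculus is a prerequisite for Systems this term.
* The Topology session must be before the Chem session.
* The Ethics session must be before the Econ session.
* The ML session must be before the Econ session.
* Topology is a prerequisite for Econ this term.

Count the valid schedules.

34

Splitting on Topology: it can be period 1 (24), period 2 (10). Listing each branch's schedules as (Calculus, Chem, Ethics, Systems, Econ, ML) by period number:
Topology=period 1: (2,3,4,6,7,5) (2,3,4,7,6,5) (2,4,3,6,7,5) (2,4,3,7,6,5) (2,5,3,6,7,4) (2,5,3,7,6,4) (2,6,3,5,7,4) (2,6,3,7,5,4) (2,7,3,5,6,4) (2,7,3,6,5,4) (3,2,4,6,7,5) (3,2,4,7,6,5) (3,4,2,6,7,5) (3,4,2,7,6,5) (3,5,2,6,7,4) (3,5,2,7,6,4) (3,6,2,5,7,4) (3,6,2,7,5,4) (3,7,2,5,6,4) (3,7,2,6,5,4) (4,2,3,6,7,5) (4,2,3,7,6,5) (4,3,2,6,7,5) (4,3,2,7,6,5) — 24.
Topology=period 2: (1,3,4,6,7,5) (1,3,4,7,6,5) (1,4,3,6,7,5) (1,4,3,7,6,5) (1,5,3,6,7,4) (1,5,3,7,6,4) (1,6,3,5,7,4) (1,6,3,7,5,4) (1,7,3,5,6,4) (1,7,3,6,5,4) — 10.
Summing: 24 + 10 = 34.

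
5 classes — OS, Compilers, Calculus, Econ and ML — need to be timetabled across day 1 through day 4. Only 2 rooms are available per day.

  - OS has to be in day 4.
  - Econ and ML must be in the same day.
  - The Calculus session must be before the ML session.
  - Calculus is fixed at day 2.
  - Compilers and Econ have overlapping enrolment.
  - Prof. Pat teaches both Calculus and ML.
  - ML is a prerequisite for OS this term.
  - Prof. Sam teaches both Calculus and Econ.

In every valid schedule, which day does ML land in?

Calculus is fixed at day 2 and must come before ML, so ML is at least day 3.
OS is fixed at day 4 and must come after ML, so ML is at most day 3.
So ML must be day 3.

day 3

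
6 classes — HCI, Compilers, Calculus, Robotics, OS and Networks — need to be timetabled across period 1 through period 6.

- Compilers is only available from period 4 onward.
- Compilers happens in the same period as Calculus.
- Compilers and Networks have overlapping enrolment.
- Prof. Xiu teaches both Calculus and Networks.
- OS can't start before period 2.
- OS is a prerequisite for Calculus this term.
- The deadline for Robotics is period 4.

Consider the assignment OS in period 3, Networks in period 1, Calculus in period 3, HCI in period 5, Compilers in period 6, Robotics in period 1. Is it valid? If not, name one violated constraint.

No. Compilers happens in the same period as Calculus is not satisfied.

OS is a prerequisite for Calculus this term — violated.
OS can't start before period 2 — holds.
The deadline for Robotics is period 4 — holds.
Compilers happens in the same period as Calculus — violated.
Prof. Xiu teaches both Calculus and Networks — holds.
Compilers and Networks have overlapping enrolment — holds.
Compilers is only available from period 4 onward — holds.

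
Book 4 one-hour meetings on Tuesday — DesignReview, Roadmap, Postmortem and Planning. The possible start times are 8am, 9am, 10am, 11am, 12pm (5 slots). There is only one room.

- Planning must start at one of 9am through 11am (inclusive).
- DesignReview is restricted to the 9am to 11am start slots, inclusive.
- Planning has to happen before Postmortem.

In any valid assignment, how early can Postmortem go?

Precedence pushes Postmortem to at least 10am.
Postmortem at 10am is achievable: Roadmap -> 8am, DesignReview -> 11am, Planning -> 9am, Postmortem -> 10am.

10am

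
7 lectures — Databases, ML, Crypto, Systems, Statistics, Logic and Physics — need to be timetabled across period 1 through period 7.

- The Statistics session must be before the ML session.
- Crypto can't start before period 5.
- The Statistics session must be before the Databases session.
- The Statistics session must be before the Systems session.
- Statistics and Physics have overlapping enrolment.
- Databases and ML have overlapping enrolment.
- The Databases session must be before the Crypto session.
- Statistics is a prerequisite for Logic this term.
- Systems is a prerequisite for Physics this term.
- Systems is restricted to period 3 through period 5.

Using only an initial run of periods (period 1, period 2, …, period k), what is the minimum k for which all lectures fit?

5 periods

The precedence chain requires at least 3 distinct periods.
Crypto can't be placed before period 5, so the schedule must run through at least period 5.
5 works (last occupied period: period 5): for example Crypto -> period 5, Physics -> period 4, Systems -> period 3, Logic -> period 2, Statistics -> period 1, ML -> period 3, Databases -> period 2.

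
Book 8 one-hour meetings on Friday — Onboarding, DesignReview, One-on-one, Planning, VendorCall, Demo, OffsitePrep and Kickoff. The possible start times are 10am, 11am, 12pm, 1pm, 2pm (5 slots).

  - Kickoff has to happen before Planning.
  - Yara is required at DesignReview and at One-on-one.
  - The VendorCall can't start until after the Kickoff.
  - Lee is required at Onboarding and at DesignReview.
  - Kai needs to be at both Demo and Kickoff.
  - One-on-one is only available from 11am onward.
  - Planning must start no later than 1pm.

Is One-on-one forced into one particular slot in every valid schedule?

One-on-one can be 11am (e.g. Onboarding=10am; VendorCall=11am; Kickoff=10am; Planning=11am; One-on-one=11am; DesignReview=12pm; Demo=11am; OffsitePrep=10am) or 12pm (e.g. OffsitePrep=10am; Demo=11am; Onboarding=10am; One-on-one=12pm; Kickoff=10am; DesignReview=11am; Planning=11am; VendorCall=11am).

No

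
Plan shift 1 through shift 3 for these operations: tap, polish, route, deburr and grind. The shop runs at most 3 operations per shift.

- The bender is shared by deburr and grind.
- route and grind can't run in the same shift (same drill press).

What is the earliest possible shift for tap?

tap at shift 1 is achievable: deburr -> shift 2, tap -> shift 1, route -> shift 1, polish -> shift 1, grind -> shift 3.

shift 1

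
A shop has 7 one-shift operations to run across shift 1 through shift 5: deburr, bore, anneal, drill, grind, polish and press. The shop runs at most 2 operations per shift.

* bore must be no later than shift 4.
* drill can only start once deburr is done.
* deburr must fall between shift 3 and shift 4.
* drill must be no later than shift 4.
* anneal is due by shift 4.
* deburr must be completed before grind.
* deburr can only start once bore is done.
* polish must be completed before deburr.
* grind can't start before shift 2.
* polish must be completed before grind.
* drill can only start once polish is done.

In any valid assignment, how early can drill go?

Precedence pushes drill to at least shift 4; drill's own window allows nothing later than shift 4.
drill at shift 4 is achievable: press in shift 2; anneal in shift 1; drill in shift 4; bore in shift 1; grind in shift 4; deburr in shift 3; polish in shift 2.

shift 4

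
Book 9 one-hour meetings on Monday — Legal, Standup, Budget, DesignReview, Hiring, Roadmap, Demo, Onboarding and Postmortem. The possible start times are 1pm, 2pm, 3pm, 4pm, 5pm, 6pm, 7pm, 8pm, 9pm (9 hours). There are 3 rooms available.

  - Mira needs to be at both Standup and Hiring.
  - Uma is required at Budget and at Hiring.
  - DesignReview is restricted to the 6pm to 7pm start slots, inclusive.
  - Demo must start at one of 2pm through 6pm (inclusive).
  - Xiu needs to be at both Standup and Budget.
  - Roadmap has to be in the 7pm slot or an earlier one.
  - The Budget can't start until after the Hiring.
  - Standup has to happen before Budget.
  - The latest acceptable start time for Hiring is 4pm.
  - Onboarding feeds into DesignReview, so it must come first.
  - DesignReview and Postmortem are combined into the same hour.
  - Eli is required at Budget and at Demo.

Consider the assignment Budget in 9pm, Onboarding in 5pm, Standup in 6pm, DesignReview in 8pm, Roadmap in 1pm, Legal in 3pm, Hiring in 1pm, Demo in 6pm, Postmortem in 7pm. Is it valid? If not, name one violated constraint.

No — it violates: DesignReview is restricted to the 6pm to 7pm start slots, inclusive

The latest acceptable start time for Hiring is 4pm — holds.
There are 3 rooms available — holds.
Roadmap has to be in the 7pm slot or an earlier one — holds.
Onboarding feeds into DesignReview, so it must come first — holds.
Eli is required at Budget and at Demo — holds.
DesignReview and Postmortem are combined into the same hour — violated.
The Budget can't start until after the Hiring — holds.
Mira needs to be at both Standup and Hiring — holds.
Xiu needs to be at both Standup and Budget — holds.
Standup has to happen before Budget — holds.
Demo must start at one of 2pm through 6pm (inclusive) — holds.
DesignReview is restricted to the 6pm to 7pm start slots, inclusive — violated.
Uma is required at Budget and at Hiring — holds.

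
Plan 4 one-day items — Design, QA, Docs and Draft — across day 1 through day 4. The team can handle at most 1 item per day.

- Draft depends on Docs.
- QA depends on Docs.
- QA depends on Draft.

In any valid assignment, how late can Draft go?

Precedence pushes Draft to at least day 2; downstream work caps Draft at day 3.
Draft at day 3 is achievable: Draft=day 3; QA=day 4; Design=day 2; Docs=day 1.

day 3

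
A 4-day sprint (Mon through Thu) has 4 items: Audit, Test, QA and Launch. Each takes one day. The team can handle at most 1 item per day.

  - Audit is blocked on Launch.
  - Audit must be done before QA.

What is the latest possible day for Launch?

Tue

Downstream work caps Launch at Tue.
Launch at Tue is achievable: Audit=Wed; Launch=Tue; QA=Thu; Test=Mon.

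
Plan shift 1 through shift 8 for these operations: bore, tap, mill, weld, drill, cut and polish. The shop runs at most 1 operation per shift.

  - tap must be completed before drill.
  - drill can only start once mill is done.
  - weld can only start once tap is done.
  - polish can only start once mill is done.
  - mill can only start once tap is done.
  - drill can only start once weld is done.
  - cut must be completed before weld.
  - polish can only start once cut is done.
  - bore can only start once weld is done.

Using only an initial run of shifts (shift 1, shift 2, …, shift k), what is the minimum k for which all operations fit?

7 shifts

The precedence chain requires at least 3 distinct shifts.
With at most 1 per shift and 7 operations, at least 7 shifts are needed.
7 works (last occupied shift: shift 7): for example polish in shift 6, weld in shift 3, cut in shift 2, drill in shift 5, mill in shift 4, bore in shift 7, tap in shift 1.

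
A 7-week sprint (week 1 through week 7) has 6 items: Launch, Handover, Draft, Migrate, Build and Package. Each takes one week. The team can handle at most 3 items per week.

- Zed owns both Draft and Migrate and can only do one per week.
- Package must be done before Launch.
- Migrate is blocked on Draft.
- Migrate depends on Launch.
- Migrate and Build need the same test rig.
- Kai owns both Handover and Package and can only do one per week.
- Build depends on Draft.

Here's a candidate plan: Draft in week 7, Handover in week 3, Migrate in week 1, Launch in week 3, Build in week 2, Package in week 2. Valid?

Build depends on Draft — violated.
The team can handle at most 3 items per week — holds.
Migrate depends on Launch — violated.
Package must be done before Launch — holds.
Migrate and Build need the same test rig — holds.
Migrate is blocked on Draft — violated.
Kai owns both Handover and Package and can only do one per week — holds.
Zed owns both Draft and Migrate and can only do one per week — holds.

No — it violates: Migrate is blocked on Draft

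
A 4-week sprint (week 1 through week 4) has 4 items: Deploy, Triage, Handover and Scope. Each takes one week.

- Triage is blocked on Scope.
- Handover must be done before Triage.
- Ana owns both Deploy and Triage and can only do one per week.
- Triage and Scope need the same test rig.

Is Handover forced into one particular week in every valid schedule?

Handover can be week 1 (e.g. Handover -> week 1; Deploy -> week 1; Triage -> week 2; Scope -> week 1) or week 2 (e.g. Deploy -> week 1, Handover -> week 2, Triage -> week 3, Scope -> week 1).

No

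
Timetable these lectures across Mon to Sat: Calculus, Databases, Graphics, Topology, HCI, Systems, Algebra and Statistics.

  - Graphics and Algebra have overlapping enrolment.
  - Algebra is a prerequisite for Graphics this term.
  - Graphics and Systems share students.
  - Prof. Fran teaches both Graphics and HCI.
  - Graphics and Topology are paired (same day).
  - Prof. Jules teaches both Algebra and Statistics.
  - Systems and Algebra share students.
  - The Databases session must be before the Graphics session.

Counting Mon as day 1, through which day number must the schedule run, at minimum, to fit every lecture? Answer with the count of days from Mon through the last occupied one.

The precedence chain requires at least 2 distinct days.
Could 2 days be enough, i.e. nothing placed later than Tue? No: Graphics must come after Algebra (at Mon or later) → {Tue}; Algebra must come before Graphics (at Tue or earlier) → {Mon}; Systems can't share with Graphics (Tue) → {Mon}; Algebra can't share with Systems (Mon) → nothing is left.
So 2 days is not enough.
3 works (last occupied day: Wed): for example Databases in Mon, Algebra in Mon, Graphics in Tue, HCI in Mon, Topology in Tue, Calculus in Mon, Statistics in Tue, Systems in Wed.

3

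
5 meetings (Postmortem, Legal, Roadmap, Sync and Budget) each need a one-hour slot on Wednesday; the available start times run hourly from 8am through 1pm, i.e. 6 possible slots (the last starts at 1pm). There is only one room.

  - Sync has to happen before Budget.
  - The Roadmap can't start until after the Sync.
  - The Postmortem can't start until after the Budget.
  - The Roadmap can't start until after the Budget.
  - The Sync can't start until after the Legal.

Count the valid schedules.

12

Splitting on Postmortem: it can be 11am (2), 12pm (5), 1pm (5). Listing each branch's schedules as (Legal, Roadmap, Sync, Budget):
Postmortem=11am: (8am,12pm,9am,10am) (8am,1pm,9am,10am) — 2.
Postmortem=12pm: (8am,11am,9am,10am) (8am,1pm,9am,10am) (8am,1pm,9am,11am) (8am,1pm,10am,11am) (9am,1pm,10am,11am) — 5.
Postmortem=1pm: (8am,11am,9am,10am) (8am,12pm,9am,10am) (8am,12pm,9am,11am) (8am,12pm,10am,11am) (9am,12pm,10am,11am) — 5.
Summing: 2 + 5 + 5 = 12.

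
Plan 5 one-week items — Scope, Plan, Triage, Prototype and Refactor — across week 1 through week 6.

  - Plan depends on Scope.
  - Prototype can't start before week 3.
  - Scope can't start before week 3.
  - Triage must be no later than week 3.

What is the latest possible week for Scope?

week 5

Scope is available from week 3; downstream work caps Scope at week 5.
Scope at week 5 is achievable: Triage=week 1; Refactor=week 1; Scope=week 5; Plan=week 6; Prototype=week 3.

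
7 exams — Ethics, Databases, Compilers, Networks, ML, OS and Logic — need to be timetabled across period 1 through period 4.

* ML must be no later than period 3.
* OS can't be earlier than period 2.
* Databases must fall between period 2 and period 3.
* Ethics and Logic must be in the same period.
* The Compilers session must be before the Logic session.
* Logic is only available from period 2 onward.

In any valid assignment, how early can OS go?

period 2

OS is available from period 2.
OS at period 2 is achievable: ML in period 1, Databases in period 2, Logic in period 2, OS in period 2, Ethics in period 2, Networks in period 1, Compilers in period 1.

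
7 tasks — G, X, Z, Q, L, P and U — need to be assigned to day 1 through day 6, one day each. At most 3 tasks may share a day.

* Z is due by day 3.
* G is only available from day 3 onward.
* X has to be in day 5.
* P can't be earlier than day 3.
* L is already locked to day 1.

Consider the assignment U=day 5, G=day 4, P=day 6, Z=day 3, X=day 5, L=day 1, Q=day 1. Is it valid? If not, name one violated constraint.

Yes, all constraints hold

Z is due by day 3 — holds.
At most 3 tasks may share a day — holds.
G is only available from day 3 onward — holds.
P can't be earlier than day 3 — holds.
X has to be in day 5 — holds.
L is already locked to day 1 — holds.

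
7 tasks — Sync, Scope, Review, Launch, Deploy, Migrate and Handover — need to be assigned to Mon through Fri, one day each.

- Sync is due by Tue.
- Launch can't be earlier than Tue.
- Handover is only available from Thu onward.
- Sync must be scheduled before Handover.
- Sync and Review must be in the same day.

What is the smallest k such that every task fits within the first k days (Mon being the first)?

The precedence chain requires at least 2 distinct days.
Handover can't be placed before Thu — that is day 4 counting from Mon — so the schedule must run through at least 4 days.
4 works (last occupied day: Thu): for example Launch in Tue, Scope in Mon, Sync in Mon, Review in Mon, Migrate in Mon, Handover in Thu, Deploy in Mon.

4 days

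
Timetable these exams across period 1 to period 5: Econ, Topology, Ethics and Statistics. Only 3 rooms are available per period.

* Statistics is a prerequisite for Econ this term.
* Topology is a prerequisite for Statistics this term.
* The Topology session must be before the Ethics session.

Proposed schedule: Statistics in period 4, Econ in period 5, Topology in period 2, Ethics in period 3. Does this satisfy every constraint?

Valid

The Topology session must be before the Ethics session — holds.
Topology is a prerequisite for Statistics this term — holds.
Statistics is a prerequisite for Econ this term — holds.
Only 3 rooms are available per period — holds.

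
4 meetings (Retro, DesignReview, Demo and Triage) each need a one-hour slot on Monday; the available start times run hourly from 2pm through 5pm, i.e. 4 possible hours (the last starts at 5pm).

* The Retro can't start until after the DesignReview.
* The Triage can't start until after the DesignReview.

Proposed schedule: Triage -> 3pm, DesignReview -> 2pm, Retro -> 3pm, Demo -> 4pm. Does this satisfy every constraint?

Yes, all constraints hold

The Triage can't start until after the DesignReview — holds.
The Retro can't start until after the DesignReview — holds.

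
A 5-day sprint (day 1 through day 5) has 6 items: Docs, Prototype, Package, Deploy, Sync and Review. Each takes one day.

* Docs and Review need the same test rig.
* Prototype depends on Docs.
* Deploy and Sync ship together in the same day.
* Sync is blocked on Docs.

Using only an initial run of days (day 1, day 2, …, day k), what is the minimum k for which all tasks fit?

2 days

The precedence chain requires at least 2 distinct days.
2 works (last occupied day: day 2): for example Deploy=day 2, Sync=day 2, Review=day 2, Prototype=day 2, Package=day 1, Docs=day 1.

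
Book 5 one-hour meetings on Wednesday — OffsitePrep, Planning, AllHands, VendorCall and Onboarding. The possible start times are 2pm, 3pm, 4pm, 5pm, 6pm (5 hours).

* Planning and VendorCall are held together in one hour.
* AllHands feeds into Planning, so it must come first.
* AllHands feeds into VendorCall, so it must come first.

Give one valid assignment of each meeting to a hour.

Planning=3pm; VendorCall=3pm; OffsitePrep=2pm; Onboarding=2pm; AllHands=2pm

Checking: AllHands(2pm) before VendorCall(3pm); AllHands(2pm) before Planning(3pm); Planning = VendorCall = 3pm.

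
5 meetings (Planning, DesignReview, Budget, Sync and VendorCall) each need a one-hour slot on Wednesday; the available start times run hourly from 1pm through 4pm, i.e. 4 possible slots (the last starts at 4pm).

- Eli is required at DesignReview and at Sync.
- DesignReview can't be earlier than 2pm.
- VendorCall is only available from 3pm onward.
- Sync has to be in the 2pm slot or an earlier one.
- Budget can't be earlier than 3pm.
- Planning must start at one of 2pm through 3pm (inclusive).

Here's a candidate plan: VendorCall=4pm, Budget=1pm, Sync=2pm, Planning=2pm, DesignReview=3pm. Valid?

Eli is required at DesignReview and at Sync — holds.
Budget can't be earlier than 3pm — violated.
Planning must start at one of 2pm through 3pm (inclusive) — holds.
VendorCall is only available from 3pm onward — holds.
Sync has to be in the 2pm slot or an earlier one — holds.
DesignReview can't be earlier than 2pm — holds.

No. Budget can't be earlier than 3pm is not satisfied.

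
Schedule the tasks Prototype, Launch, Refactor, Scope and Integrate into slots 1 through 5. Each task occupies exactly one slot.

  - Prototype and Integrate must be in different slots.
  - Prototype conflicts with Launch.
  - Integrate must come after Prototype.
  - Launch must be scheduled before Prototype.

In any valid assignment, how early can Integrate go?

Precedence pushes Integrate to at least 3.
Integrate at 3 is achievable: Integrate -> 3; Launch -> 1; Prototype -> 2; Scope -> 1; Refactor -> 1.

3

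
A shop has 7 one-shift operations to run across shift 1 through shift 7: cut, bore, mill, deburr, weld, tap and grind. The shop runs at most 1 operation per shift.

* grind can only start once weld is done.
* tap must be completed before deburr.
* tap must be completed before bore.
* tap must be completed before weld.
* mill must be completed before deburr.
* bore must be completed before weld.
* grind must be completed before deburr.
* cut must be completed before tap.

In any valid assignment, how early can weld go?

shift 4

Precedence pushes weld to at least shift 4; downstream work caps weld at shift 5.
weld at shift 4 is achievable: tap -> shift 2, bore -> shift 3, mill -> shift 6, weld -> shift 4, grind -> shift 5, cut -> shift 1, deburr -> shift 7.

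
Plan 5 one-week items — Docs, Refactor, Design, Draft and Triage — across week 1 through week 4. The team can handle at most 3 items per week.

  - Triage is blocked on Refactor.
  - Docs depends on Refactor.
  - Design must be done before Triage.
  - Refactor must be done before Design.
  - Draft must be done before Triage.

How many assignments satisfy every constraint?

Splitting on Docs: it can be week 2 (8), week 3 (11), week 4 (11). Listing each branch's schedules as (Refactor, Design, Draft, Triage) by week number:
Docs=week 2: (1,2,1,3) (1,2,1,4) (1,2,2,3) (1,2,2,4) (1,2,3,4) (1,3,1,4) (1,3,2,4) (1,3,3,4) — 8.
Docs=week 3: (1,2,1,3) (1,2,1,4) (1,2,2,3) (1,2,2,4) (1,2,3,4) (1,3,1,4) (1,3,2,4) (1,3,3,4) (2,3,1,4) (2,3,2,4) (2,3,3,4) — 11.
Docs=week 4: (1,2,1,3) (1,2,1,4) (1,2,2,3) (1,2,2,4) (1,2,3,4) (1,3,1,4) (1,3,2,4) (1,3,3,4) (2,3,1,4) (2,3,2,4) (2,3,3,4) — 11.
Summing: 8 + 11 + 11 = 30.

30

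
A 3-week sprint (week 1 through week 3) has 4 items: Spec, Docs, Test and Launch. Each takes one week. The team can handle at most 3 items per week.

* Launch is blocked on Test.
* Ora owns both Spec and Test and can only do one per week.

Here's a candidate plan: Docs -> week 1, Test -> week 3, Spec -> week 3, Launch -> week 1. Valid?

Invalid. Launch is blocked on Test.

The team can handle at most 3 items per week — holds.
Ora owns both Spec and Test and can only do one per week — violated.
Launch is blocked on Test — violated.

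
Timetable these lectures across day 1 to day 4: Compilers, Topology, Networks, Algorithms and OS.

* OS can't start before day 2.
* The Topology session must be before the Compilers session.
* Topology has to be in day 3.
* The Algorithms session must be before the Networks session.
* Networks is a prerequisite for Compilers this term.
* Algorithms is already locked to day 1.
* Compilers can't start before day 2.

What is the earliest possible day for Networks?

day 2

Precedence pushes Networks to at least day 2; downstream work caps Networks at day 3.
Networks at day 2 is achievable: Algorithms -> day 1, OS -> day 2, Networks -> day 2, Topology -> day 3, Compilers -> day 4.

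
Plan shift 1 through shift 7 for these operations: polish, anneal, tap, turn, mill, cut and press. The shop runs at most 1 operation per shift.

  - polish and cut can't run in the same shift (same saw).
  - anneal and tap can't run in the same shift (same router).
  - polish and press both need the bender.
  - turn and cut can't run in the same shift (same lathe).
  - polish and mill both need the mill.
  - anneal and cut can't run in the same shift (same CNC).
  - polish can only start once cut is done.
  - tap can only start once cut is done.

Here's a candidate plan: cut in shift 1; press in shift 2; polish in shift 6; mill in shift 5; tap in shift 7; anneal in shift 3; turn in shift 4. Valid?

Yes

anneal and cut can't run in the same shift (same CNC) — holds.
polish can only start once cut is done — holds.
tap can only start once cut is done — holds.
The shop runs at most 1 operation per shift — holds.
polish and press both need the bender — holds.
polish and cut can't run in the same shift (same saw) — holds.
turn and cut can't run in the same shift (same lathe) — holds.
polish and mill both need the mill — holds.
anneal and tap can't run in the same shift (same router) — holds.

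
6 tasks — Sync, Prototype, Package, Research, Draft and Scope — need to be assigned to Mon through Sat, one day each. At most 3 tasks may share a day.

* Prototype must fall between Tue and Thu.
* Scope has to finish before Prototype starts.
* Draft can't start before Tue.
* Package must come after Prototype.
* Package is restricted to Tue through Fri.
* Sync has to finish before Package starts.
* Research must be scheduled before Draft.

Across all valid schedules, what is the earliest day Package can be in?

Wed

Package is available from Tue; precedence pushes Package to at least Wed; Package's own window allows nothing later than Fri.
Package at Wed is achievable: Package in Wed, Sync in Mon, Scope in Mon, Research in Mon, Prototype in Tue, Draft in Tue.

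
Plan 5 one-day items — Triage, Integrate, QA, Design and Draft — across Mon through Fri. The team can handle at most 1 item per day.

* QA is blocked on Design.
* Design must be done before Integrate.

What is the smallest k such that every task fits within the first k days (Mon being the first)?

5 days

The precedence chain requires at least 2 distinct days.
With at most 1 per day and 5 tasks, at least 5 days are needed.
5 works (last occupied day: Fri): for example QA=Wed, Design=Mon, Triage=Thu, Draft=Fri, Integrate=Tue.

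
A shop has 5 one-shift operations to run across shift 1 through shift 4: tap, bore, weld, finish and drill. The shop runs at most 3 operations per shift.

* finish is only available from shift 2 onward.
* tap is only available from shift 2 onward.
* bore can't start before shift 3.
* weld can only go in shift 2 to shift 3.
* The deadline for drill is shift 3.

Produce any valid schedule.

bore=shift 3, finish=shift 2, tap=shift 2, drill=shift 1, weld=shift 2

Checking: drill=shift 1 in [shift 1,shift 3]; finish=shift 2 in [shift 2,shift 4]; bore=shift 3 in [shift 3,shift 4]; weld=shift 2 in [shift 2,shift 3]; tap=shift 2 in [shift 2,shift 4]; max 3 per shift (cap 3).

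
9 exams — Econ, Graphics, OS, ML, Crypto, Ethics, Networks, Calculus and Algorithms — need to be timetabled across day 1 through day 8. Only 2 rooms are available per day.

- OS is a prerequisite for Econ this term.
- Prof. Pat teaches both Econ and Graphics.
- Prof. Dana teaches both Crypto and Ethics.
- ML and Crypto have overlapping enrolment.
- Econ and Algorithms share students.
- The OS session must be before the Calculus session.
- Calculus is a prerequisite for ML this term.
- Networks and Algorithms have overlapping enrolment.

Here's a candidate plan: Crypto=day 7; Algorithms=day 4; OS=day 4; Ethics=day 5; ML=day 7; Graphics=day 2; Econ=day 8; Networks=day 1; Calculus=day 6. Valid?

No. ML and Crypto have overlapping enrolment is not satisfied.

Prof. Dana teaches both Crypto and Ethics — holds.
Networks and Algorithms have overlapping enrolment — holds.
Prof. Pat teaches both Econ and Graphics — holds.
Econ and Algorithms share students — holds.
Only 2 rooms are available per day — holds.
ML and Crypto have overlapping enrolment — violated.
OS is a prerequisite for Econ this term — holds.
Calculus is a prerequisite for ML this term — holds.
The OS session must be before the Calculus session — holds.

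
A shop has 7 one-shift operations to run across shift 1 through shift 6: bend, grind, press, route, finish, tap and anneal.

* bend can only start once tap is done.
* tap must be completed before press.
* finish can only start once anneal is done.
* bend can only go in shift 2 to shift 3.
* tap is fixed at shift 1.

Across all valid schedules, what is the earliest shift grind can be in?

shift 1

grind at shift 1 is achievable: bend -> shift 2, tap -> shift 1, finish -> shift 2, grind -> shift 1, anneal -> shift 1, press -> shift 2, route -> shift 1.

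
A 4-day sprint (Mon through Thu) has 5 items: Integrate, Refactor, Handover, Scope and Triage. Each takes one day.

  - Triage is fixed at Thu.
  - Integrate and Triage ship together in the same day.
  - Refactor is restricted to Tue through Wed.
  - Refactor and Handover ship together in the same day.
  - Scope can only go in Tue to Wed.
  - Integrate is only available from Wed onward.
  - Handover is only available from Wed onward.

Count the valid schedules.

Enumerating: Handover=Wed, Integrate=Thu, Scope=Tue, Refactor=Wed, Triage=Thu | Triage=Thu; Refactor=Wed; Scope=Wed; Handover=Wed; Integrate=Thu.

2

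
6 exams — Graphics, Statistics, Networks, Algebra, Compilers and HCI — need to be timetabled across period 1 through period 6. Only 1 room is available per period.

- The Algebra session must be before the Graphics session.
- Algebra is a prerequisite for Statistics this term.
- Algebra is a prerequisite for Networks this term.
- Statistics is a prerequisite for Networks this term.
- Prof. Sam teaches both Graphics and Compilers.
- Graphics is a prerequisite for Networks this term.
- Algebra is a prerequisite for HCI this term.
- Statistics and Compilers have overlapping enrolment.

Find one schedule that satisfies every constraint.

Algebra=period 1, Compilers=period 6, HCI=period 5, Statistics=period 3, Graphics=period 2, Networks=period 4

Checking: Algebra(period 1) before HCI(period 5); Graphics(period 2) before Networks(period 4); Algebra(period 1) before Graphics(period 2); Statistics(period 3) before Networks(period 4); Algebra(period 1) before Statistics(period 3); Algebra(period 1) before Networks(period 4); Graphics(period 2) != Compilers(period 6); Statistics(period 3) != Compilers(period 6); max 1 per period (cap 1).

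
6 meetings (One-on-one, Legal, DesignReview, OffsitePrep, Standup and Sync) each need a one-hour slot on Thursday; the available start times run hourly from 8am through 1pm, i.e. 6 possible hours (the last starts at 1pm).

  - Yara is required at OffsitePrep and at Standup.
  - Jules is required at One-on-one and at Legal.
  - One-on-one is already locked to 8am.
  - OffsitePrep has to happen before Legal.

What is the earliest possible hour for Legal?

Precedence pushes Legal to at least 9am.
Legal at 9am is achievable: DesignReview -> 8am; Legal -> 9am; Sync -> 8am; OffsitePrep -> 8am; Standup -> 9am; One-on-one -> 8am.

9am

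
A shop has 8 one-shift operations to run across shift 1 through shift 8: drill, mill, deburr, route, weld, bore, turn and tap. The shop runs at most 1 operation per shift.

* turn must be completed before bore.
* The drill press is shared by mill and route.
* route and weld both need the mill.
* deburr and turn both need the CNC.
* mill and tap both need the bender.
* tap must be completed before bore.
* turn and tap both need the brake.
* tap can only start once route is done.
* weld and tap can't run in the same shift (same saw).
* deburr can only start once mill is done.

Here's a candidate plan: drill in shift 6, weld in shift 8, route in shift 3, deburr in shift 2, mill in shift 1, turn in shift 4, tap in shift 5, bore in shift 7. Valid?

turn and tap both need the brake — holds.
mill and tap both need the bender — holds.
weld and tap can't run in the same shift (same saw) — holds.
deburr and turn both need the CNC — holds.
deburr can only start once mill is done — holds.
tap must be completed before bore — holds.
tap can only start once route is done — holds.
turn must be completed before bore — holds.
route and weld both need the mill — holds.
The shop runs at most 1 operation per shift — holds.
The drill press is shared by mill and route — holds.

Yes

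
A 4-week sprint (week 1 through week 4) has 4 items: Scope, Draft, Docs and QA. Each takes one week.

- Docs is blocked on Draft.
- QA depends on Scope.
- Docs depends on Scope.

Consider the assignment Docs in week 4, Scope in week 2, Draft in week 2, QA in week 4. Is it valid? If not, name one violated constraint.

Yes

Docs depends on Scope — holds.
Docs is blocked on Draft — holds.
QA depends on Scope — holds.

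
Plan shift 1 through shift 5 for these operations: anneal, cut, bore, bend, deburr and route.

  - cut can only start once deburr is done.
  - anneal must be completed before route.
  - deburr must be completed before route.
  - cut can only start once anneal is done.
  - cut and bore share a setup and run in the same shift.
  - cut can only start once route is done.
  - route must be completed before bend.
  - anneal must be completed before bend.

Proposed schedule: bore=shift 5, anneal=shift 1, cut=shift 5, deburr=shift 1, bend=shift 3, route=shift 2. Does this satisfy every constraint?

anneal must be completed before route — holds.
cut can only start once anneal is done — holds.
cut can only start once route is done — holds.
cut can only start once deburr is done — holds.
cut and bore share a setup and run in the same shift — holds.
deburr must be completed before route — holds.
route must be completed before bend — holds.
anneal must be completed before bend — holds.

Valid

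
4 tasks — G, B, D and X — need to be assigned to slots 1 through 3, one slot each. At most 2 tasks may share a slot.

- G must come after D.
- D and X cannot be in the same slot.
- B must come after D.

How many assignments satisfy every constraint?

7

Splitting on G: it can be 2 (3), 3 (4). Listing each branch's schedules as (B, D, X):
G=2: (2,1,3) (3,1,2) (3,1,3) — 3.
G=3: (2,1,2) (2,1,3) (3,1,2) (3,2,1) — 4.
Summing: 3 + 4 = 7.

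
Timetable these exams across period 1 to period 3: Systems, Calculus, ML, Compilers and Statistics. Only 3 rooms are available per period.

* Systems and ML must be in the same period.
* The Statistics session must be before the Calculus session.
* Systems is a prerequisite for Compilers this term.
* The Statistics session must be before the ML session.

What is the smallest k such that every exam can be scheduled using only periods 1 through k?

3 periods

The precedence chain requires at least 3 distinct periods.
With at most 3 per period and 5 exams, at least 2 periods are needed.
3 works (last occupied period: period 3): for example Statistics in period 1; ML in period 2; Calculus in period 2; Compilers in period 3; Systems in period 2.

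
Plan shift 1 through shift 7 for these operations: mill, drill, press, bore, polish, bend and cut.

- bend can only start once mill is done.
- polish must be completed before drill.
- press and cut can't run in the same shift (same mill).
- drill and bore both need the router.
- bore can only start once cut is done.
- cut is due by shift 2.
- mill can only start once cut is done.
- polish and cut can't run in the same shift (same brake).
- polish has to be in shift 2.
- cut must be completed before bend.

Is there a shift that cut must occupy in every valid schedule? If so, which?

cut's window is shift 1–shift 2.
polish is fixed at shift 2, and cut can't share a shift with polish.
So cut must be shift 1.

shift 1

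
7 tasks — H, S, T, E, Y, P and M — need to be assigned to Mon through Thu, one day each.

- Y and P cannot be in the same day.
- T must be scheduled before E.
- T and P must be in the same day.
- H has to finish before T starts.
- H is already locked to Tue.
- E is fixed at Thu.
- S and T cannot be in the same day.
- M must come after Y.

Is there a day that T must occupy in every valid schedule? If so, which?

H is fixed at Tue and must come before T, so T is at least Wed.
E is fixed at Thu and must come after T, so T is at most Wed.
So T must be Wed.

Wed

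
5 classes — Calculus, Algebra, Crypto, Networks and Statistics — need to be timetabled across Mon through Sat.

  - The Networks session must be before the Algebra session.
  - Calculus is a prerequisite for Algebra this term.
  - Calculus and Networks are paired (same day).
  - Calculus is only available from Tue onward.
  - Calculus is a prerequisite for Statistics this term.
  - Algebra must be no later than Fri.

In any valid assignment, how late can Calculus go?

Thu

Calculus is available from Tue; downstream work caps Calculus at Thu.
Calculus at Thu is achievable: Algebra in Fri; Calculus in Thu; Crypto in Mon; Statistics in Fri; Networks in Thu.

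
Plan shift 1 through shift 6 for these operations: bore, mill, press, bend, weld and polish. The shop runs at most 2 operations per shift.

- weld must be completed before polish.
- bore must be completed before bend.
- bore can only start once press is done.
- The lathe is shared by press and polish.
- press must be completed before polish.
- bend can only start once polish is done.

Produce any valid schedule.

weld -> shift 1; bend -> shift 3; polish -> shift 2; press -> shift 1; bore -> shift 2; mill -> shift 3

Checking: bore(shift 2) before bend(shift 3); polish(shift 2) before bend(shift 3); weld(shift 1) before polish(shift 2); press(shift 1) before bore(shift 2); press(shift 1) before polish(shift 2); press(shift 1) != polish(shift 2); max 2 per shift (cap 2).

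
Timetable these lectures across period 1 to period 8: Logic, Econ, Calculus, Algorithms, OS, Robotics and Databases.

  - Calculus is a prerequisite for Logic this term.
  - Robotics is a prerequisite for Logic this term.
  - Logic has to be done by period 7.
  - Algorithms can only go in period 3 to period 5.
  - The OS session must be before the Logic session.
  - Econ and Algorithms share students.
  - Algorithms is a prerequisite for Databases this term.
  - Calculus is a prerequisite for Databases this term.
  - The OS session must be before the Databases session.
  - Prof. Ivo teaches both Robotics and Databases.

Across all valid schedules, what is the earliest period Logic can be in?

period 2

Precedence pushes Logic to at least period 2; Logic's own window allows nothing later than period 7.
Logic at period 2 is achievable: Algorithms -> period 3, Logic -> period 2, Econ -> period 1, Calculus -> period 1, Robotics -> period 1, Databases -> period 4, OS -> period 1.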